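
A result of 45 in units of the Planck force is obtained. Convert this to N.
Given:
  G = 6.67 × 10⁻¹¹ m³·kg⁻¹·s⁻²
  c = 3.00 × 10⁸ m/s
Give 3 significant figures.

5.46 × 10⁴⁵ N

One Planck force: F_P = c⁴/G = 1.21 × 10⁴⁴ N.
45 × 1.21 × 10⁴⁴ N = 5.46 × 10⁴⁵ N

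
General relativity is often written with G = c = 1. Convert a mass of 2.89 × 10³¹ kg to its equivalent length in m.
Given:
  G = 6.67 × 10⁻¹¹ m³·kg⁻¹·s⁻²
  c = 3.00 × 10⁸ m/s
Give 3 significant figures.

In G = c = 1 units mass has dimensions of length; the conversion factor is G/c².
2.89 × 10³¹ kg × (G/c²) = 2.14 × 10⁴ m

2.14 × 10⁴ m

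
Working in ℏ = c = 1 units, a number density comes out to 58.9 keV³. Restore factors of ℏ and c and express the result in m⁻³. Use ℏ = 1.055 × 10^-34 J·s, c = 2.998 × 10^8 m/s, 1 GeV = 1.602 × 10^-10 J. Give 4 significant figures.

7.653 × 10^30 m⁻³

Number density is [L]⁻³ = [E]³/(ℏc)³.
1 GeV³ → 1/(ℏc)³ × (1 GeV in J)³ = 1.299 × 10^47 m⁻³.
Convert the energy scale: 58.9 keV³ = 5.89 × 10^-17 GeV³.
Result: 5.89 × 10^-17 × 1.299 × 10^47 = 7.653 × 10^30 m⁻³.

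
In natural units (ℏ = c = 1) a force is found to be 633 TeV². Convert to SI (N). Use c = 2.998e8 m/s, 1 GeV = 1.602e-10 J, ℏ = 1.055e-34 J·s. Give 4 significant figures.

Force is [E]/[L] = [E]²/(ℏc); restore (ℏc)⁻¹.
1 GeV² → 1/(ℏc) × (1 GeV in J)² = 8.114e5 N.
Convert the energy scale: 633 TeV² = 6.33e8 GeV².
Result: 6.33e8 × 8.114e5 = 5.136e14 N.

5.136e14 N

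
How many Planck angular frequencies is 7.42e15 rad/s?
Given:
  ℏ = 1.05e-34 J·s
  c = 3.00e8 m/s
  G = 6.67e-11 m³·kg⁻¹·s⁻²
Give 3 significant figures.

3.98e-28

Planck angular frequency: ω_P = √(c⁵/(ℏG)) = 1.86e43 rad/s.
7.42e15 / 1.86e43 = 3.98e-28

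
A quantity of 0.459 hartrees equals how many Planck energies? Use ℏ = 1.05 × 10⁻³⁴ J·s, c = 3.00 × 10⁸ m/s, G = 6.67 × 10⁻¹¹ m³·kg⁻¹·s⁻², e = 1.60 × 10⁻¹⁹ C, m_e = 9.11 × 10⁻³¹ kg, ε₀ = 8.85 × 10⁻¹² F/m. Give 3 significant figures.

1.03 × 10⁻²⁷

hartree: E_h = m_e e⁴/(4πε₀ℏ)² = 4.38 × 10⁻¹⁸ J
Planck energy: E_P = √(ℏc⁵/G) = 1.96 × 10⁹ J
0.459 × 4.38 × 10⁻¹⁸ / 1.96 × 10⁹ = 1.03 × 10⁻²⁷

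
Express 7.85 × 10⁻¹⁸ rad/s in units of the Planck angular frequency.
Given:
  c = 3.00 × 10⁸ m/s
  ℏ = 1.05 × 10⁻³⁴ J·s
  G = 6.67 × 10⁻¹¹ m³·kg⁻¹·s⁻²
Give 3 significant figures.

4.21 × 10⁻⁶¹

Planck angular frequency: ω_P = √(c⁵/(ℏG)) = 1.86 × 10⁴³ rad/s.
7.85 × 10⁻¹⁸ / 1.86 × 10⁴³ = 4.21 × 10⁻⁶¹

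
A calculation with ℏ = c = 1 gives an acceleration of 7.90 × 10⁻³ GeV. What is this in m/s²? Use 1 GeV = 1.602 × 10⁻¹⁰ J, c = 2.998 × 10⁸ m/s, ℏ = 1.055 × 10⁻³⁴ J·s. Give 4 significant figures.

Acceleration is [L]/[T]² = c·[E]/ℏ.
1 GeV → c/ℏ × (1 GeV in J) = 4.552 × 10³² m/s².
Result: 7.90 × 10⁻³ × 4.552 × 10³² = 3.596 × 10³⁰ m/s².

3.596 × 10³⁰ m/s²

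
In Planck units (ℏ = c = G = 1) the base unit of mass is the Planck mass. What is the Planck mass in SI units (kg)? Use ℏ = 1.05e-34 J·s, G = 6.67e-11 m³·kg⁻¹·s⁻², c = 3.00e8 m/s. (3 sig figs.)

2.17e-8 kg

m_P = √(ℏc/G)
  = √(4.72e-16)
  = 2.17e-8 kg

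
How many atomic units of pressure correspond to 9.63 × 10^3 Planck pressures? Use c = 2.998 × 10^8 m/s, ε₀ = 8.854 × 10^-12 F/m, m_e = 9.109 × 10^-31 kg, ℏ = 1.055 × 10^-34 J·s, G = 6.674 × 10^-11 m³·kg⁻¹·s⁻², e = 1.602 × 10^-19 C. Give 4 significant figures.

Planck pressure: p_P = c⁷/(ℏG²) = 4.632 × 10^113 Pa
atomic unit of pressure: P_au = E_h/a₀³ = m_e⁴e¹⁰/((4πε₀)⁵ℏ⁸) = 2.929 × 10^13 Pa
9.63 × 10^3 × 4.632 × 10^113 / 2.929 × 10^13 = 1.523 × 10^104

1.523 × 10^104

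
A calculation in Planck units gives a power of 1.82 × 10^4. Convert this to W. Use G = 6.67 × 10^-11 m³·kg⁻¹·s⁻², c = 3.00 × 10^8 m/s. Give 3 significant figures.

One Planck power: P_P = c⁵/G = 3.64 × 10^52 W.
1.82 × 10^4 × 3.64 × 10^52 W = 6.63 × 10^56 W

6.63 × 10^56 W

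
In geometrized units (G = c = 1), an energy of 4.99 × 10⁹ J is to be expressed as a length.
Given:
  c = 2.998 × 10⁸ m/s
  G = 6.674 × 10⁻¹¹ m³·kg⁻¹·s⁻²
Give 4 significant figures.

Energy → length via G/c⁴.
4.99 × 10⁹ J × (G/c⁴) = 4.122 × 10⁻³⁵ m

4.122 × 10⁻³⁵ m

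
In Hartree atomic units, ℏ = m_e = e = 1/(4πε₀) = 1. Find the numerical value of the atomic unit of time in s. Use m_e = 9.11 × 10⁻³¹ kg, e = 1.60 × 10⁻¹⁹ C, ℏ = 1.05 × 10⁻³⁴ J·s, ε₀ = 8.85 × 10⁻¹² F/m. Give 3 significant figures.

2.40 × 10⁻¹⁷ s

Dimensional analysis gives τ_au = (4πε₀)²ℏ³/(m_e e⁴).
E_h = 4.38 × 10⁻¹⁸ J
ℏ/E_h = 2.40 × 10⁻¹⁷ s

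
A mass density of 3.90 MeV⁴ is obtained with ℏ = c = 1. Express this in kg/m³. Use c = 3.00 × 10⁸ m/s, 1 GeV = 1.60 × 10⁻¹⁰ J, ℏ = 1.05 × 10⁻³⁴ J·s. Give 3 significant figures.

9.09 × 10⁸ kg/m³

Mass density is [E]/(c²[L]³) = [E]⁴/(ℏ³c⁵).
1 GeV⁴ → 1/(ℏ³c⁵) × (1 GeV in J)⁴ = 2.33 × 10²⁰ kg/m³.
Convert the energy scale: 3.90 MeV⁴ = 3.90 × 10⁻¹² GeV⁴.
Result: 3.90 × 10⁻¹² × 2.33 × 10²⁰ = 9.09 × 10⁸ kg/m³.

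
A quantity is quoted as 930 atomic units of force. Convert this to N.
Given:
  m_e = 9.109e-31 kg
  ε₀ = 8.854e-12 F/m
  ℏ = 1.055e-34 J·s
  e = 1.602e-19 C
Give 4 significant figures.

7.644e-5 N

One atomic unit of force: F_au = E_h/a₀ = m_e²e⁶/((4πε₀)³ℏ⁴) = 8.220e-8 N.
930 × 8.220e-8 N = 7.644e-5 N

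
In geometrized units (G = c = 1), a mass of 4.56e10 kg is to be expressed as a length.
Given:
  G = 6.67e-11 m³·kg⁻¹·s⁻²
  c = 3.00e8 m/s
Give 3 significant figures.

3.38e-17 m

In G = c = 1 units mass has dimensions of length; the conversion factor is G/c².
4.56e10 kg × (G/c²) = 3.38e-17 m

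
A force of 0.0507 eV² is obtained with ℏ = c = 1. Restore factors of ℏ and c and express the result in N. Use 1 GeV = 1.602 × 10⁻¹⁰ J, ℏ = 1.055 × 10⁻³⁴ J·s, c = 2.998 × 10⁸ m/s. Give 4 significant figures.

Force is [E]/[L] = [E]²/(ℏc); restore (ℏc)⁻¹.
1 GeV² → 1/(ℏc) × (1 GeV in J)² = 8.114 × 10⁵ N.
Convert the energy scale: 0.0507 eV² = 5.07 × 10⁻²⁰ GeV².
Result: 5.07 × 10⁻²⁰ × 8.114 × 10⁵ = 4.114 × 10⁻¹⁴ N.

4.114 × 10⁻¹⁴ N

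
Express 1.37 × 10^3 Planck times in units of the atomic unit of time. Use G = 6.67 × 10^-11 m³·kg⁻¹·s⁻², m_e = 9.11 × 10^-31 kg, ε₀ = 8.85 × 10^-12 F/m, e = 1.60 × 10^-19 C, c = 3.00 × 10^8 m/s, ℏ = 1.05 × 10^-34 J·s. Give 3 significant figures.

3.07 × 10^-24

Planck time: t_P = √(ℏG/c⁵) = 5.37 × 10^-44 s
atomic unit of time: τ_au = (4πε₀)²ℏ³/(m_e e⁴) = 2.40 × 10^-17 s
1.37 × 10^3 × 5.37 × 10^-44 / 2.40 × 10^-17 = 3.07 × 10^-24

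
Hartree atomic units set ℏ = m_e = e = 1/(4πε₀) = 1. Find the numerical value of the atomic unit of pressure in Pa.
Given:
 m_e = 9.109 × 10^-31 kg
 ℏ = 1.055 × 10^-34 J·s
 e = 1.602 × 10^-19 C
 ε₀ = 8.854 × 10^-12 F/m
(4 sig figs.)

The unique combination of the constants set to 1 with dimensions of pressure is P_au = E_h/a₀³ = m_e⁴e¹⁰/((4πε₀)⁵ℏ⁸).
E_h = 4.354 × 10^-18 J
a₀ = 5.297 × 10^-11 m
E_h/a₀³ = 2.929 × 10^13 Pa

2.929 × 10^13 Pa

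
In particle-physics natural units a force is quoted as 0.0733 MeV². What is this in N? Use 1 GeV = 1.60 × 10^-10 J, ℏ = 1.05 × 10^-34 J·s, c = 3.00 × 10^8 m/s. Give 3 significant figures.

Force is [E]/[L] = [E]²/(ℏc); restore (ℏc)⁻¹.
1 GeV² → 1/(ℏc) × (1 GeV in J)² = 8.13 × 10^5 N.
Convert the energy scale: 0.0733 MeV² = 7.33 × 10^-8 GeV².
Result: 7.33 × 10^-8 × 8.13 × 10^5 = 0.0596 N.

0.0596 N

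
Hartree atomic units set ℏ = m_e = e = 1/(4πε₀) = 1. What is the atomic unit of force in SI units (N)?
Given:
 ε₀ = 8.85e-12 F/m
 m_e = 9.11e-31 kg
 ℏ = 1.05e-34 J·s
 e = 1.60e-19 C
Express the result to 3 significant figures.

Dimensional analysis gives F_au = E_h/a₀ = m_e²e⁶/((4πε₀)³ℏ⁴).
E_h = 4.38e-18 J
a₀ = 5.26e-11 m
E_h/a₀ = 8.33e-8 N

8.33e-8 N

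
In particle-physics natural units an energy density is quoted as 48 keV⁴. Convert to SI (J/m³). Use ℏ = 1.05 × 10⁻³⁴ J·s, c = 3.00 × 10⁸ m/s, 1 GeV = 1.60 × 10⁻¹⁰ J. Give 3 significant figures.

1.01 × 10¹⁵ J/m³

[E]/[L]³ = [E]⁴/(ℏc)³; restore (ℏc)⁻³.
1 GeV⁴ → 1/(ℏc)³ × (1 GeV in J)⁴ = 2.10 × 10³⁷ J/m³.
Convert the energy scale: 48 keV⁴ = 4.80 × 10⁻²³ GeV⁴.
Result: 4.80 × 10⁻²³ × 2.10 × 10³⁷ = 1.01 × 10¹⁵ J/m³.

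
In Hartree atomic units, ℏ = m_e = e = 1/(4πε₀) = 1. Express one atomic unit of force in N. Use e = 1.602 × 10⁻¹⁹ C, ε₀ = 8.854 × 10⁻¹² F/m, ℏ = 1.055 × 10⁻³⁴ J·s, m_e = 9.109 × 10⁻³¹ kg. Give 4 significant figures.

8.220 × 10⁻⁸ N

Dimensional analysis gives F_au = E_h/a₀ = m_e²e⁶/((4πε₀)³ℏ⁴).
E_h = 4.354 × 10⁻¹⁸ J
a₀ = 5.297 × 10⁻¹¹ m
E_h/a₀ = 8.220 × 10⁻⁸ N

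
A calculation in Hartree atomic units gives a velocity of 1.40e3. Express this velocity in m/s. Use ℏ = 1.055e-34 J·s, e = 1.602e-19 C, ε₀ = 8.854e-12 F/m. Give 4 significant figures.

3.061e9 m/s

One atomic unit of velocity: v_au = e²/(4πε₀ℏ) = 2.186e6 m/s.
1.40e3 × 2.186e6 m/s = 3.061e9 m/s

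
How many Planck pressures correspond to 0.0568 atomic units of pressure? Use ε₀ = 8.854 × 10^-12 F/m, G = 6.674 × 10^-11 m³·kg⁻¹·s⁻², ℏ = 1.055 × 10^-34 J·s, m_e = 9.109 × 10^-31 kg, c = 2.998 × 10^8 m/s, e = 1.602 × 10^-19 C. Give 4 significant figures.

3.592 × 10^-102

atomic unit of pressure: P_au = E_h/a₀³ = m_e⁴e¹⁰/((4πε₀)⁵ℏ⁸) = 2.929 × 10^13 Pa
Planck pressure: p_P = c⁷/(ℏG²) = 4.632 × 10^113 Pa
0.0568 × 2.929 × 10^13 / 4.632 × 10^113 = 3.592 × 10^-102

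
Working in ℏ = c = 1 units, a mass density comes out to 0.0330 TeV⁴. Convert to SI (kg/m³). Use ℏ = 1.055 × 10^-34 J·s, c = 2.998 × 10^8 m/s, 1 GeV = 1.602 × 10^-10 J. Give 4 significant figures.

Mass density is [E]/(c²[L]³) = [E]⁴/(ℏ³c⁵).
1 GeV⁴ → 1/(ℏ³c⁵) × (1 GeV in J)⁴ = 2.316 × 10^20 kg/m³.
Convert the energy scale: 0.0330 TeV⁴ = 3.30 × 10^10 GeV⁴.
Result: 3.30 × 10^10 × 2.316 × 10^20 = 7.643 × 10^30 kg/m³.

7.643 × 10^30 kg/m³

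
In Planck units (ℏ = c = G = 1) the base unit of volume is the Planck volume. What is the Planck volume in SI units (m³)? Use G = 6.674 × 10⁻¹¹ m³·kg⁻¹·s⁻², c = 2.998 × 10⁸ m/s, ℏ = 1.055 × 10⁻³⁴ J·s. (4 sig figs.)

V_P = (ℏG/c³)^(3/2)
  = √(1.784 × 10⁻²⁰⁹)
  = 4.224 × 10⁻¹⁰⁵ m³

4.224 × 10⁻¹⁰⁵ m³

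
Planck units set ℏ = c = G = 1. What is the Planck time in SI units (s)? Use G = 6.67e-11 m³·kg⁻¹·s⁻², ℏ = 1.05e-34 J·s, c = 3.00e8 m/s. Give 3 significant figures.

The unique combination of the constants set to 1 with dimensions of time is t_P = √(ℏG/c⁵).
  = √(2.88e-87)
  = 5.37e-44 s

5.37e-44 s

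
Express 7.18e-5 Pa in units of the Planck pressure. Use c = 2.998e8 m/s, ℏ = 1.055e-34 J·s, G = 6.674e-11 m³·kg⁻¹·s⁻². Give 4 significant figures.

1.550e-118

Planck pressure: p_P = c⁷/(ℏG²) = 4.632e113 Pa.
7.18e-5 / 4.632e113 = 1.550e-118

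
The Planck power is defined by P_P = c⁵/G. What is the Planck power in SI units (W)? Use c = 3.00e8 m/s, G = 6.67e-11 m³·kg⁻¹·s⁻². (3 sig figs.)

3.64e52 W

P_P = c⁵/G
  = 2.43e42 / 6.67e-11
  = 3.64e52 W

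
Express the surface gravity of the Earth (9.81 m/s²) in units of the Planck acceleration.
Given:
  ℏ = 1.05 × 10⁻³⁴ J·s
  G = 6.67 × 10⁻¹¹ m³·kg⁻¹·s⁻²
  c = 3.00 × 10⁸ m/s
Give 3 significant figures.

Planck acceleration: a_P = √(c⁷/(ℏG)) = 5.59 × 10⁵¹ m/s².
9.81 / 5.59 × 10⁵¹ = 1.76 × 10⁻⁵¹

1.76 × 10⁻⁵¹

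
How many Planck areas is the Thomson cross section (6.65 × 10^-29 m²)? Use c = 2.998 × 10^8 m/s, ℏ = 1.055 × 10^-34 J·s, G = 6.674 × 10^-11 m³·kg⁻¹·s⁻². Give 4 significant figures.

Planck area: A_P = ℏG/c³ = 2.613 × 10^-70 m².
6.65 × 10^-29 / 2.613 × 10^-70 = 2.545 × 10^41

2.545 × 10^41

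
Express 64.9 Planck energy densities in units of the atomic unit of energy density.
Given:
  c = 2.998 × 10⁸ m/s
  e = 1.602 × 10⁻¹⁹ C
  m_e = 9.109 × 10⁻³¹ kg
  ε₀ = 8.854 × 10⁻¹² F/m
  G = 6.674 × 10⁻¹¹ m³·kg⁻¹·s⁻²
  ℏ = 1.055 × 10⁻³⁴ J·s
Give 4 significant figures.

Planck energy density: u_P = c⁷/(ℏG²) = 4.632 × 10¹¹³ J/m³
atomic unit of energy density: u_au = E_h/a₀³ = m_e⁴e¹⁰/((4πε₀)⁵ℏ⁸) = 2.929 × 10¹³ J/m³
64.9 × 4.632 × 10¹¹³ / 2.929 × 10¹³ = 1.026 × 10¹⁰²

1.026 × 10¹⁰²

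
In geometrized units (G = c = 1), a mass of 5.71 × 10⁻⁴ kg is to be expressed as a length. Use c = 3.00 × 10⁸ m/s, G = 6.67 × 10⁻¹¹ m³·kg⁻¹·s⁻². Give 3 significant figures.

4.23 × 10⁻³¹ m

In G = c = 1 units mass has dimensions of length; the conversion factor is G/c².
5.71 × 10⁻⁴ kg × (G/c²) = 4.23 × 10⁻³¹ m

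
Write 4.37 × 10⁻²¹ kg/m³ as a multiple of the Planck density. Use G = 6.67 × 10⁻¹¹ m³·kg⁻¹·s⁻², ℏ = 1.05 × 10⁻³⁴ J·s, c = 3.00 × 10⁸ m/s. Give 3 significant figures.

Planck density: ρ_P = c⁵/(ℏG²) = 5.20 × 10⁹⁶ kg/m³.
4.37 × 10⁻²¹ / 5.20 × 10⁹⁶ = 8.40 × 10⁻¹¹⁸

8.40 × 10⁻¹¹⁸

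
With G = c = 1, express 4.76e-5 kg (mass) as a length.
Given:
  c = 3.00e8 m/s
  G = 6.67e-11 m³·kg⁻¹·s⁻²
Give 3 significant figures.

3.53e-32 m

In G = c = 1 units mass has dimensions of length; the conversion factor is G/c².
4.76e-5 kg × (G/c²) = 3.53e-32 m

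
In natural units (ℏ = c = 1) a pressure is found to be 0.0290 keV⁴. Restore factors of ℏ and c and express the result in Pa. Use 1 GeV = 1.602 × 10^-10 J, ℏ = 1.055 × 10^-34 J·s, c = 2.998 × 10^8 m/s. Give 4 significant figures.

6.037 × 10^11 Pa

Pressure is [E]/[L]³ = [E]⁴/(ℏc)³.
1 GeV⁴ → 1/(ℏc)³ × (1 GeV in J)⁴ = 2.082 × 10^37 Pa.
Convert the energy scale: 0.0290 keV⁴ = 2.90 × 10^-26 GeV⁴.
Result: 2.90 × 10^-26 × 2.082 × 10^37 = 6.037 × 10^11 Pa.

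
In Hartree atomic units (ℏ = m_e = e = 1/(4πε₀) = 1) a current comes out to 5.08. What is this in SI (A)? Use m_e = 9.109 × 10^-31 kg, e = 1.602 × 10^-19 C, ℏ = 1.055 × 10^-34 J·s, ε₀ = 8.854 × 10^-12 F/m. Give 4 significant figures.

0.03359 A

One atomic unit of electric current: I_au = e E_h/ℏ = m_e e⁵/((4πε₀)²ℏ³) = 6.612 × 10^-3 A.
5.08 × 6.612 × 10^-3 A = 0.03359 A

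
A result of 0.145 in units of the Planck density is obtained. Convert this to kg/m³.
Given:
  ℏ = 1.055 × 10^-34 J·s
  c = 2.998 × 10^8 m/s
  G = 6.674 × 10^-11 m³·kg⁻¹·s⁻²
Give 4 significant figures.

One Planck density: ρ_P = c⁵/(ℏG²) = 5.154 × 10^96 kg/m³.
0.145 × 5.154 × 10^96 kg/m³ = 7.473 × 10^95 kg/m³

7.473 × 10^95 kg/m³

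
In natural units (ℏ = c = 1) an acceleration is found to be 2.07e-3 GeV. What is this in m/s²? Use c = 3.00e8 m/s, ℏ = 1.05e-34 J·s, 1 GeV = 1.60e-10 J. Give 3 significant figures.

Acceleration is [L]/[T]² = c·[E]/ℏ.
1 GeV → c/ℏ × (1 GeV in J) = 4.57e32 m/s².
Result: 2.07e-3 × 4.57e32 = 9.46e29 m/s².

9.46e29 m/s²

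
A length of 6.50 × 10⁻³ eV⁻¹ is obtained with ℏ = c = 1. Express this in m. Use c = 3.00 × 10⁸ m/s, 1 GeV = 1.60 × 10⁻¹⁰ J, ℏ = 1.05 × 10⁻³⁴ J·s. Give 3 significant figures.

A length is [E]⁻¹ in ℏ=c=1; restore one factor of ℏc.
1 GeV⁻¹ → ℏc × (1 GeV in J)⁻¹ = 1.97 × 10⁻¹⁶ m.
Convert the energy scale: 6.50 × 10⁻³ eV⁻¹ = 6.50 × 10⁶ GeV⁻¹.
Result: 6.50 × 10⁶ × 1.97 × 10⁻¹⁶ = 1.28 × 10⁻⁹ m.

1.28 × 10⁻⁹ m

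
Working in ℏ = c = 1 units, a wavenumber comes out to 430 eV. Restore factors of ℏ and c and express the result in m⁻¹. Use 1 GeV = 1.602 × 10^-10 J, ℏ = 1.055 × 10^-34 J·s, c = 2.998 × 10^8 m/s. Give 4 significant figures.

2.178 × 10^9 m⁻¹

Inverse length is [E]/(ℏc).
1 GeV → 1/(ℏc) × (1 GeV in J) = 5.065 × 10^15 m⁻¹.
Convert the energy scale: 430 eV = 4.30 × 10^-7 GeV.
Result: 4.30 × 10^-7 × 5.065 × 10^15 = 2.178 × 10^9 m⁻¹.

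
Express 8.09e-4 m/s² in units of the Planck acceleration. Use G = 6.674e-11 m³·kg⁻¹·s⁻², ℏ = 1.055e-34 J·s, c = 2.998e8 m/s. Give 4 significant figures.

Planck acceleration: a_P = √(c⁷/(ℏG)) = 5.560e51 m/s².
8.09e-4 / 5.560e51 = 1.455e-55

1.455e-55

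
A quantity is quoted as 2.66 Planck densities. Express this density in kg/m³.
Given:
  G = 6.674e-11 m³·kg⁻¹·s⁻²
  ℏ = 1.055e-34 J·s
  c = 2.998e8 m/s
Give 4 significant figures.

1.371e97 kg/m³

One Planck density: ρ_P = c⁵/(ℏG²) = 5.154e96 kg/m³.
2.66 × 5.154e96 kg/m³ = 1.371e97 kg/m³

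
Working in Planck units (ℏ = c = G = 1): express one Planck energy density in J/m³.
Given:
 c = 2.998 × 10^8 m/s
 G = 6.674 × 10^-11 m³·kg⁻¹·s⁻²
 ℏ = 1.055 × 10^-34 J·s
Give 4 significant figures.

Dimensional analysis gives u_P = c⁷/(ℏG²).
  = 2.177 × 10^59 / 4.699 × 10^-55
  = 4.632 × 10^113 J/m³

4.632 × 10^113 J/m³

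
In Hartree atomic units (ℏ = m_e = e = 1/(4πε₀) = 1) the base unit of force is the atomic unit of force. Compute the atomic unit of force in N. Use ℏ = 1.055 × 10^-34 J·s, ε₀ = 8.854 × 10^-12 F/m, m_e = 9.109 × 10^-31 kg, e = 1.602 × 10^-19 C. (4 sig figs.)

8.220 × 10^-8 N

F_au = E_h/a₀ = m_e²e⁶/((4πε₀)³ℏ⁴)
E_h = 4.354 × 10^-18 J
a₀ = 5.297 × 10^-11 m
E_h/a₀ = 8.220 × 10^-8 N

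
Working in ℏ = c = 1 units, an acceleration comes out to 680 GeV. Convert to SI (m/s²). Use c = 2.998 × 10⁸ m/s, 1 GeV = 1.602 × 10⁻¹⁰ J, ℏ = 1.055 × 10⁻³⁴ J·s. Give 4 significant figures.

3.096 × 10³⁵ m/s²

Acceleration is [L]/[T]² = c·[E]/ℏ.
1 GeV → c/ℏ × (1 GeV in J) = 4.552 × 10³² m/s².
Result: 680 × 4.552 × 10³² = 3.096 × 10³⁵ m/s².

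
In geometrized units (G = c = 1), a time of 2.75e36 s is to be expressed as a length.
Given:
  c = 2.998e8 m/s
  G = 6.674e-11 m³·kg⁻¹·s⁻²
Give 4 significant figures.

Time → length via c.
2.75e36 s × (c) = 8.245e44 m

8.245e44 m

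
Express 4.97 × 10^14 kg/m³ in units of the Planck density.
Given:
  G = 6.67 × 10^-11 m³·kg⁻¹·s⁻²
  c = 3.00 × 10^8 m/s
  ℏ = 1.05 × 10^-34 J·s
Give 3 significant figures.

Planck density: ρ_P = c⁵/(ℏG²) = 5.20 × 10^96 kg/m³.
4.97 × 10^14 / 5.20 × 10^96 = 9.55 × 10^-83

9.55 × 10^-83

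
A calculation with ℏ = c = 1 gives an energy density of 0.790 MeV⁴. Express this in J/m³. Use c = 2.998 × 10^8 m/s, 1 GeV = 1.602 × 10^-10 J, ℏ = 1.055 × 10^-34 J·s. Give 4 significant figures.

1.644 × 10^25 J/m³

[E]/[L]³ = [E]⁴/(ℏc)³; restore (ℏc)⁻³.
1 GeV⁴ → 1/(ℏc)³ × (1 GeV in J)⁴ = 2.082 × 10^37 J/m³.
Convert the energy scale: 0.790 MeV⁴ = 7.90 × 10^-13 GeV⁴.
Result: 7.90 × 10^-13 × 2.082 × 10^37 = 1.644 × 10^25 J/m³.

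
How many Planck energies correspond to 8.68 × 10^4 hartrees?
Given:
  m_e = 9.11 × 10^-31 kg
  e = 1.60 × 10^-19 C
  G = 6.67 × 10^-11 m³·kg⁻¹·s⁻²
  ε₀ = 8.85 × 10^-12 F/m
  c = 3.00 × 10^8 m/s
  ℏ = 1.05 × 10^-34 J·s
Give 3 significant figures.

hartree: E_h = m_e e⁴/(4πε₀ℏ)² = 4.38 × 10^-18 J
Planck energy: E_P = √(ℏc⁵/G) = 1.96 × 10^9 J
8.68 × 10^4 × 4.38 × 10^-18 / 1.96 × 10^9 = 1.94 × 10^-22

1.94 × 10^-22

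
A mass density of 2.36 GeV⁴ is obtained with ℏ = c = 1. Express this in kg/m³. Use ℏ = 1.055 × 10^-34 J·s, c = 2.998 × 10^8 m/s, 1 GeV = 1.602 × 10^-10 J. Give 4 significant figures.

Mass density is [E]/(c²[L]³) = [E]⁴/(ℏ³c⁵).
1 GeV⁴ → 1/(ℏ³c⁵) × (1 GeV in J)⁴ = 2.316 × 10^20 kg/m³.
Result: 2.36 × 2.316 × 10^20 = 5.466 × 10^20 kg/m³.

5.466 × 10^20 kg/m³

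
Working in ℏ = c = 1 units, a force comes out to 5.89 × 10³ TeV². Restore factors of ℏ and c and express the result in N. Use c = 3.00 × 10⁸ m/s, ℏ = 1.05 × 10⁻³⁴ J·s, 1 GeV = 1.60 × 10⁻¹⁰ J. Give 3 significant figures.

Force is [E]/[L] = [E]²/(ℏc); restore (ℏc)⁻¹.
1 GeV² → 1/(ℏc) × (1 GeV in J)² = 8.13 × 10⁵ N.
Convert the energy scale: 5.89 × 10³ TeV² = 5.89 × 10⁹ GeV².
Result: 5.89 × 10⁹ × 8.13 × 10⁵ = 4.79 × 10¹⁵ N.

4.79 × 10¹⁵ N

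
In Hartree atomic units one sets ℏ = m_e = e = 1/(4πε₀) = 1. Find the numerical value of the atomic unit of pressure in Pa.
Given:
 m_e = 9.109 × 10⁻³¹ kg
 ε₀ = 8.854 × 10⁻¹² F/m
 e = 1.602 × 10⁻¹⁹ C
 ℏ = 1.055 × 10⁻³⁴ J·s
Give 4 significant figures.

2.929 × 10¹³ Pa

P_au = E_h/a₀³ = m_e⁴e¹⁰/((4πε₀)⁵ℏ⁸)
E_h = 4.354 × 10⁻¹⁸ J
a₀ = 5.297 × 10⁻¹¹ m
E_h/a₀³ = 2.929 × 10¹³ Pa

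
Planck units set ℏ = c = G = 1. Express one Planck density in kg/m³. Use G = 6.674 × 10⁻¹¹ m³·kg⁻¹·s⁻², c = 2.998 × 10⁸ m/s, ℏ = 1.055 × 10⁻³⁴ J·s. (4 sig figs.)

5.154 × 10⁹⁶ kg/m³

The unique combination of the constants set to 1 with dimensions of density is ρ_P = c⁵/(ℏG²).
  = 2.422 × 10⁴² / 4.699 × 10⁻⁵⁵
  = 5.154 × 10⁹⁶ kg/m³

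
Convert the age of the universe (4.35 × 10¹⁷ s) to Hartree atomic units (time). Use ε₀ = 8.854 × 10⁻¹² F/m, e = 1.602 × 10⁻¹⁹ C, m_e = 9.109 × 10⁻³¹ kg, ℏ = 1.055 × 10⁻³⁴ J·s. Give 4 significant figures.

atomic unit of time: τ_au = (4πε₀)²ℏ³/(m_e e⁴) = 2.423 × 10⁻¹⁷ s.
4.35 × 10¹⁷ / 2.423 × 10⁻¹⁷ = 1.795 × 10³⁴

1.795 × 10³⁴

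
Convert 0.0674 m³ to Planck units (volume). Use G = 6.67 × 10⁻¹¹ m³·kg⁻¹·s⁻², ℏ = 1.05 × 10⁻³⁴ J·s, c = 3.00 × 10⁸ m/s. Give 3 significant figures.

Planck volume: V_P = (ℏG/c³)^(3/2) = 4.18 × 10⁻¹⁰⁵ m³.
0.0674 / 4.18 × 10⁻¹⁰⁵ = 1.61 × 10¹⁰³

1.61 × 10¹⁰³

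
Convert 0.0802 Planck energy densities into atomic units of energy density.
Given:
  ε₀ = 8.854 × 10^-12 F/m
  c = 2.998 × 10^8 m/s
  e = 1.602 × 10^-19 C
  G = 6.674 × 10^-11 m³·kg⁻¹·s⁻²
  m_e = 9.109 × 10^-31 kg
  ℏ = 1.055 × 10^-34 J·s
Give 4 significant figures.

1.268 × 10^99

Planck energy density: u_P = c⁷/(ℏG²) = 4.632 × 10^113 J/m³
atomic unit of energy density: u_au = E_h/a₀³ = m_e⁴e¹⁰/((4πε₀)⁵ℏ⁸) = 2.929 × 10^13 J/m³
0.0802 × 4.632 × 10^113 / 2.929 × 10^13 = 1.268 × 10^99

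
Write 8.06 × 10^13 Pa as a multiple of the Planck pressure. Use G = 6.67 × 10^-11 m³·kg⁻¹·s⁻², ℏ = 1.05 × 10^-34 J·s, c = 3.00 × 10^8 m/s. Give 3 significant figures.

Planck pressure: p_P = c⁷/(ℏG²) = 4.68 × 10^113 Pa.
8.06 × 10^13 / 4.68 × 10^113 = 1.72 × 10^-100

1.72 × 10^-100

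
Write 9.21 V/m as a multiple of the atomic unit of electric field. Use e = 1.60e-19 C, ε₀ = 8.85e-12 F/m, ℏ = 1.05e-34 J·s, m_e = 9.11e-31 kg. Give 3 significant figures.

1.77e-11

atomic unit of electric field: E_au = E_h/(e a₀) = m_e²e⁵/((4πε₀)³ℏ⁴) = 5.20e11 V/m.
9.21 / 5.20e11 = 1.77e-11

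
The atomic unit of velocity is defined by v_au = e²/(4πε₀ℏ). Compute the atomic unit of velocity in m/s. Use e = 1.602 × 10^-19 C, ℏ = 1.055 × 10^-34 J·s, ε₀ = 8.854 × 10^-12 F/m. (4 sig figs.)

v_au = e²/(4πε₀ℏ)
  = 2.566 × 10^-38 / 1.174 × 10^-44
  = 2.186 × 10^6 m/s

2.186 × 10^6 m/s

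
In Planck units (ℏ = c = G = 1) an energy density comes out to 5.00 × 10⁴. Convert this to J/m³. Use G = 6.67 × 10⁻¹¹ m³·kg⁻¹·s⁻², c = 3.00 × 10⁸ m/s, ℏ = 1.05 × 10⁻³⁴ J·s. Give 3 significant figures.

One Planck energy density: u_P = c⁷/(ℏG²) = 4.68 × 10¹¹³ J/m³.
5.00 × 10⁴ × 4.68 × 10¹¹³ J/m³ = 2.34 × 10¹¹⁸ J/m³

2.34 × 10¹¹⁸ J/m³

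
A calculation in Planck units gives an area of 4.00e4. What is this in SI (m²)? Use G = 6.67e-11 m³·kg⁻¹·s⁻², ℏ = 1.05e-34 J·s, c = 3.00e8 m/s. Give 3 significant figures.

One Planck area: A_P = ℏG/c³ = 2.59e-70 m².
4.00e4 × 2.59e-70 m² = 1.04e-65 m²

1.04e-65 m²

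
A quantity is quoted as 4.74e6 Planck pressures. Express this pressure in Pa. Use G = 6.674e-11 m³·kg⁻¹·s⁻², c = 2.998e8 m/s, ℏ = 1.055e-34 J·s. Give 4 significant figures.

One Planck pressure: p_P = c⁷/(ℏG²) = 4.632e113 Pa.
4.74e6 × 4.632e113 Pa = 2.196e120 Pa

2.196e120 Pa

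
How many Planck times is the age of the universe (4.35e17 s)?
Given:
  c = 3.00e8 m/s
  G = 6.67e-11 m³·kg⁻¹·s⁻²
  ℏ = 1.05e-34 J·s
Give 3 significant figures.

Planck time: t_P = √(ℏG/c⁵) = 5.37e-44 s.
4.35e17 / 5.37e-44 = 8.10e60

8.10e60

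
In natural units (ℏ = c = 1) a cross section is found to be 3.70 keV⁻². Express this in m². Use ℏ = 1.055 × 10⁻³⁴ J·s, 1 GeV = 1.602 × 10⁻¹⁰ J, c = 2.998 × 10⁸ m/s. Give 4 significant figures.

Area is [L]² = [E]⁻²·(ℏc)²; restore (ℏc)².
1 GeV⁻² → (ℏc)² × (1 GeV in J)⁻² = 3.898 × 10⁻³² m².
Convert the energy scale: 3.70 keV⁻² = 3.70 × 10¹² GeV⁻².
Result: 3.70 × 10¹² × 3.898 × 10⁻³² = 1.442 × 10⁻¹⁹ m².

1.442 × 10⁻¹⁹ m²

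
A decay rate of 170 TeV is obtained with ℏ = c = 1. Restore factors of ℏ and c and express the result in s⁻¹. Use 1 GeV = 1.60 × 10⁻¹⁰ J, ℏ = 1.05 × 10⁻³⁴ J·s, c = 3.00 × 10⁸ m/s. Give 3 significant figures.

A rate is [E]/ℏ; divide by ℏ.
1 GeV → 1/ℏ × (1 GeV in J) = 1.52 × 10²⁴ s⁻¹.
Convert the energy scale: 170 TeV = 1.70 × 10⁵ GeV.
Result: 1.70 × 10⁵ × 1.52 × 10²⁴ = 2.59 × 10²⁹ s⁻¹.

2.59 × 10²⁹ s⁻¹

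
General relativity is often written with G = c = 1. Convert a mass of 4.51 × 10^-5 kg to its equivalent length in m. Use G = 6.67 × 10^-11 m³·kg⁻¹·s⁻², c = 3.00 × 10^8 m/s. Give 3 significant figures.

3.34 × 10^-32 m

In G = c = 1 units mass has dimensions of length; the conversion factor is G/c².
4.51 × 10^-5 kg × (G/c²) = 3.34 × 10^-32 m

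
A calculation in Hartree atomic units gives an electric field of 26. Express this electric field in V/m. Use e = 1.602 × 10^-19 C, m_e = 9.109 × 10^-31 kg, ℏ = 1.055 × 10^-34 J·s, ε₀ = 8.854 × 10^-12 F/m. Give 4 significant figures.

1.334 × 10^13 V/m

One atomic unit of electric field: E_au = E_h/(e a₀) = m_e²e⁵/((4πε₀)³ℏ⁴) = 5.131 × 10^11 V/m.
26 × 5.131 × 10^11 V/m = 1.334 × 10^13 V/m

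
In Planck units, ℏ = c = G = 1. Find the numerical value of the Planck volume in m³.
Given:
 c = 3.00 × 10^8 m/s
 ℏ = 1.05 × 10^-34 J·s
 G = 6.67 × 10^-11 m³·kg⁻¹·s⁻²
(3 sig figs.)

4.18 × 10^-105 m³

The unique combination of the constants set to 1 with dimensions of volume is V_P = (ℏG/c³)^(3/2).
  = √(1.75 × 10^-209)
  = 4.18 × 10^-105 m³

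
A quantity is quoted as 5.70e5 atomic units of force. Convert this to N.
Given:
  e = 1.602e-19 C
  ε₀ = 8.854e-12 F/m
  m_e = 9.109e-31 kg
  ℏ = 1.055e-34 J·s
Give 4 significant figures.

One atomic unit of force: F_au = E_h/a₀ = m_e²e⁶/((4πε₀)³ℏ⁴) = 8.220e-8 N.
5.70e5 × 8.220e-8 N = 0.04685 N

0.04685 N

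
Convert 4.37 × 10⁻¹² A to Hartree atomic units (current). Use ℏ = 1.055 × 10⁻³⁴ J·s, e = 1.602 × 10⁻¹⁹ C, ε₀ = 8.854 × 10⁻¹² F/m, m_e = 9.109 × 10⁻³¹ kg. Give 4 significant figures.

atomic unit of electric current: I_au = e E_h/ℏ = m_e e⁵/((4πε₀)²ℏ³) = 6.612 × 10⁻³ A.
4.37 × 10⁻¹² / 6.612 × 10⁻³ = 6.609 × 10⁻¹⁰

6.609 × 10⁻¹⁰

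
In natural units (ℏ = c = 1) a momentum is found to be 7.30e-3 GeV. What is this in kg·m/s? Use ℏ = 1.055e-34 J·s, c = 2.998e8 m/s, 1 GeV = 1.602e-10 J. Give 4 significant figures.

Momentum is [E]/c; divide by c.
1 GeV → 1/c × (1 GeV in J) = 5.344e-19 kg·m/s.
Result: 7.30e-3 × 5.344e-19 = 3.901e-21 kg·m/s.

3.901e-21 kg·m/s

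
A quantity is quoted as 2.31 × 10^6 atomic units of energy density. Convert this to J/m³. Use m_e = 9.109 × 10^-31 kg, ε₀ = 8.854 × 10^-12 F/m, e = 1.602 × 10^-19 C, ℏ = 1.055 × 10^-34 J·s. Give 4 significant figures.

6.766 × 10^19 J/m³

One atomic unit of energy density: u_au = E_h/a₀³ = m_e⁴e¹⁰/((4πε₀)⁵ℏ⁸) = 2.929 × 10^13 J/m³.
2.31 × 10^6 × 2.929 × 10^13 J/m³ = 6.766 × 10^19 J/m³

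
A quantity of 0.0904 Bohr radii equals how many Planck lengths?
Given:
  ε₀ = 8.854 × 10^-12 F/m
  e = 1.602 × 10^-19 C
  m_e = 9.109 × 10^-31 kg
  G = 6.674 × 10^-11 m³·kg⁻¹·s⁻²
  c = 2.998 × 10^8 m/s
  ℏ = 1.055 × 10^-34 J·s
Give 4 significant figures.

Bohr radius: a₀ = 4πε₀ℏ²/(m_e e²) = 5.297 × 10^-11 m
Planck length: ℓ_P = √(ℏG/c³) = 1.616 × 10^-35 m
0.0904 × 5.297 × 10^-11 / 1.616 × 10^-35 = 2.962 × 10^23

2.962 × 10^23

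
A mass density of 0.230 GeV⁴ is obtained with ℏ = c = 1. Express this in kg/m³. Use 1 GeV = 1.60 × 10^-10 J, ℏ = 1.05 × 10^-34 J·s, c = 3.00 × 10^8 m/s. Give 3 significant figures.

5.36 × 10^19 kg/m³

Mass density is [E]/(c²[L]³) = [E]⁴/(ℏ³c⁵).
1 GeV⁴ → 1/(ℏ³c⁵) × (1 GeV in J)⁴ = 2.33 × 10^20 kg/m³.
Result: 0.230 × 2.33 × 10^20 = 5.36 × 10^19 kg/m³.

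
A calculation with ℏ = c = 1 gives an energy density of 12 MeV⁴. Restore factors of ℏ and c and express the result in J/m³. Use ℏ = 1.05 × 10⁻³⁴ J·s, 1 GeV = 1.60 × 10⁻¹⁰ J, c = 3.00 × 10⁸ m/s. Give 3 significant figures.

[E]/[L]³ = [E]⁴/(ℏc)³; restore (ℏc)⁻³.
1 GeV⁴ → 1/(ℏc)³ × (1 GeV in J)⁴ = 2.10 × 10³⁷ J/m³.
Convert the energy scale: 12 MeV⁴ = 1.20 × 10⁻¹¹ GeV⁴.
Result: 1.20 × 10⁻¹¹ × 2.10 × 10³⁷ = 2.52 × 10²⁶ J/m³.

2.52 × 10²⁶ J/m³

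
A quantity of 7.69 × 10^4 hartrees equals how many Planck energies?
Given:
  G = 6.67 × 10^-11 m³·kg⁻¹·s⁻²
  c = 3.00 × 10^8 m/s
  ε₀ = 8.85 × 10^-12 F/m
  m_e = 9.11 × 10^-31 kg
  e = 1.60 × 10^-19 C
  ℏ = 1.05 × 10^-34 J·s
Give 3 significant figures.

1.72 × 10^-22

hartree: E_h = m_e e⁴/(4πε₀ℏ)² = 4.38 × 10^-18 J
Planck energy: E_P = √(ℏc⁵/G) = 1.96 × 10^9 J
7.69 × 10^4 × 4.38 × 10^-18 / 1.96 × 10^9 = 1.72 × 10^-22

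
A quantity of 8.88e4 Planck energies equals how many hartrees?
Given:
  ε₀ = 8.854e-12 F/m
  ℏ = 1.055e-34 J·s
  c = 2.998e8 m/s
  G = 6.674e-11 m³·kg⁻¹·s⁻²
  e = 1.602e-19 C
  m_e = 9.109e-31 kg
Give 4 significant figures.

3.990e31

Planck energy: E_P = √(ℏc⁵/G) = 1.957e9 J
hartree: E_h = m_e e⁴/(4πε₀ℏ)² = 4.354e-18 J
8.88e4 × 1.957e9 / 4.354e-18 = 3.990e31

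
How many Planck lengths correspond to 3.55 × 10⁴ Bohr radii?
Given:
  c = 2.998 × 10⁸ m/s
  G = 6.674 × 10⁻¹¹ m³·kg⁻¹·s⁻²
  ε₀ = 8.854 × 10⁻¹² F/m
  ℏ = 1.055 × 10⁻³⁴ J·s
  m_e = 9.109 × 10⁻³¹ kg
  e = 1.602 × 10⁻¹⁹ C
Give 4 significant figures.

1.163 × 10²⁹

Bohr radius: a₀ = 4πε₀ℏ²/(m_e e²) = 5.297 × 10⁻¹¹ m
Planck length: ℓ_P = √(ℏG/c³) = 1.616 × 10⁻³⁵ m
3.55 × 10⁴ × 5.297 × 10⁻¹¹ / 1.616 × 10⁻³⁵ = 1.163 × 10²⁹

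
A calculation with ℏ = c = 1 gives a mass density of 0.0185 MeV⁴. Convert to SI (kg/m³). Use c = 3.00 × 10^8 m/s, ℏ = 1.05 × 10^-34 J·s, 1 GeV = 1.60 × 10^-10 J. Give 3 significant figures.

Mass density is [E]/(c²[L]³) = [E]⁴/(ℏ³c⁵).
1 GeV⁴ → 1/(ℏ³c⁵) × (1 GeV in J)⁴ = 2.33 × 10^20 kg/m³.
Convert the energy scale: 0.0185 MeV⁴ = 1.85 × 10^-14 GeV⁴.
Result: 1.85 × 10^-14 × 2.33 × 10^20 = 4.31 × 10^6 kg/m³.

4.31 × 10^6 kg/m³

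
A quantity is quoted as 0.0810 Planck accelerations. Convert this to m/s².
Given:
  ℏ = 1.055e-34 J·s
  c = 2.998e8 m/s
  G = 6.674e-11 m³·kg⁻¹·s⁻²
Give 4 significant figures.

4.504e50 m/s²

One Planck acceleration: a_P = √(c⁷/(ℏG)) = 5.560e51 m/s².
0.0810 × 5.560e51 m/s² = 4.504e50 m/s²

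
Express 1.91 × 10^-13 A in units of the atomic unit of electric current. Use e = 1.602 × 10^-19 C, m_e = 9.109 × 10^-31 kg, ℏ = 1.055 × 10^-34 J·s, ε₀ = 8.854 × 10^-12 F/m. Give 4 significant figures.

atomic unit of electric current: I_au = e E_h/ℏ = m_e e⁵/((4πε₀)²ℏ³) = 6.612 × 10^-3 A.
1.91 × 10^-13 / 6.612 × 10^-3 = 2.889 × 10^-11

2.889 × 10^-11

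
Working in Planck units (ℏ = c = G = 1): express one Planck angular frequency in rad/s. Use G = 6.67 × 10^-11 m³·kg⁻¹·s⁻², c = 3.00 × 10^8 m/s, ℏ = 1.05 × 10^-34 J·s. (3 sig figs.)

The unique combination of the constants set to 1 with dimensions of angular frequency is ω_P = √(c⁵/(ℏG)).
  = √(3.47 × 10^86)
  = 1.86 × 10^43 rad/s

1.86 × 10^43 rad/s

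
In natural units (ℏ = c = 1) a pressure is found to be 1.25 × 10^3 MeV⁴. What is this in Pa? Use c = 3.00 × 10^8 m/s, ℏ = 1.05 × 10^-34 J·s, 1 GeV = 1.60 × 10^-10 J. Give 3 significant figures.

Pressure is [E]/[L]³ = [E]⁴/(ℏc)³.
1 GeV⁴ → 1/(ℏc)³ × (1 GeV in J)⁴ = 2.10 × 10^37 Pa.
Convert the energy scale: 1.25 × 10^3 MeV⁴ = 1.25 × 10^-9 GeV⁴.
Result: 1.25 × 10^-9 × 2.10 × 10^37 = 2.62 × 10^28 Pa.

2.62 × 10^28 Pa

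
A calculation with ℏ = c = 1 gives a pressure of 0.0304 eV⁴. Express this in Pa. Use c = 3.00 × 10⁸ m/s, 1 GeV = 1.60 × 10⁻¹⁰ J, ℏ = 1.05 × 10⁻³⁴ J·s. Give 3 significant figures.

0.637 Pa

Pressure is [E]/[L]³ = [E]⁴/(ℏc)³.
1 GeV⁴ → 1/(ℏc)³ × (1 GeV in J)⁴ = 2.10 × 10³⁷ Pa.
Convert the energy scale: 0.0304 eV⁴ = 3.04 × 10⁻³⁸ GeV⁴.
Result: 3.04 × 10⁻³⁸ × 2.10 × 10³⁷ = 0.637 Pa.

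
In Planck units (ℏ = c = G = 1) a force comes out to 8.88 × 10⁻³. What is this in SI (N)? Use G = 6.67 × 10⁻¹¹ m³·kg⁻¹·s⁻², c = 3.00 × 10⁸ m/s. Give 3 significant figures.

1.08 × 10⁴² N

One Planck force: F_P = c⁴/G = 1.21 × 10⁴⁴ N.
8.88 × 10⁻³ × 1.21 × 10⁴⁴ N = 1.08 × 10⁴² N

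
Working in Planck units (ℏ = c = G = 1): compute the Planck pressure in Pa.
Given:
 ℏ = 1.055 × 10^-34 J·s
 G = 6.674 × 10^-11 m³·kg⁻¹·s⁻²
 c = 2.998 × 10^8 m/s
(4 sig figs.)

From ℏ = c = G = 1 the pressure scale is p_P = c⁷/(ℏG²).
  = 2.177 × 10^59 / 4.699 × 10^-55
  = 4.632 × 10^113 Pa

4.632 × 10^113 Pa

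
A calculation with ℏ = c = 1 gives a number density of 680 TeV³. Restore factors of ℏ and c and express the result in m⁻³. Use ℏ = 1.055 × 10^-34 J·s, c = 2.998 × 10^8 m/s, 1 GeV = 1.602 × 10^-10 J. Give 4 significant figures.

8.836 × 10^58 m⁻³

Number density is [L]⁻³ = [E]³/(ℏc)³.
1 GeV³ → 1/(ℏc)³ × (1 GeV in J)³ = 1.299 × 10^47 m⁻³.
Convert the energy scale: 680 TeV³ = 6.80 × 10^11 GeV³.
Result: 6.80 × 10^11 × 1.299 × 10^47 = 8.836 × 10^58 m⁻³.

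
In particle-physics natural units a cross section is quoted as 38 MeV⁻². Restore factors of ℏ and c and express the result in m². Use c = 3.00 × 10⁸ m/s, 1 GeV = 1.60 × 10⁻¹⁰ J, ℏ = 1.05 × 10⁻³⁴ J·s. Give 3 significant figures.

1.47 × 10⁻²⁴ m²

Area is [L]² = [E]⁻²·(ℏc)²; restore (ℏc)².
1 GeV⁻² → (ℏc)² × (1 GeV in J)⁻² = 3.88 × 10⁻³² m².
Convert the energy scale: 38 MeV⁻² = 3.80 × 10⁷ GeV⁻².
Result: 3.80 × 10⁷ × 3.88 × 10⁻³² = 1.47 × 10⁻²⁴ m².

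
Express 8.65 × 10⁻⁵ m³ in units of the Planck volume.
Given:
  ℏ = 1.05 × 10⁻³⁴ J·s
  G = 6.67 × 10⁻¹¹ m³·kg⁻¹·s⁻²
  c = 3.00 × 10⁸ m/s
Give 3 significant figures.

Planck volume: V_P = (ℏG/c³)^(3/2) = 4.18 × 10⁻¹⁰⁵ m³.
8.65 × 10⁻⁵ / 4.18 × 10⁻¹⁰⁵ = 2.07 × 10¹⁰⁰

2.07 × 10¹⁰⁰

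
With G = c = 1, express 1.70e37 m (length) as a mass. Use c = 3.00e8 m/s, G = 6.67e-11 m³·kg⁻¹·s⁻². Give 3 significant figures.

2.29e64 kg

Length → mass via c²/G.
1.70e37 m × (c²/G) = 2.29e64 kg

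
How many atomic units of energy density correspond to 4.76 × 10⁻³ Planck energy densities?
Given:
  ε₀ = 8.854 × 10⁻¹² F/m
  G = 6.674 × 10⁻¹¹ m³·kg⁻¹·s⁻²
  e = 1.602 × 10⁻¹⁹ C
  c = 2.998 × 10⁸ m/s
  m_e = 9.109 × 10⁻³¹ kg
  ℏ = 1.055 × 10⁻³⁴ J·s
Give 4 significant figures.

7.528 × 10⁹⁷

Planck energy density: u_P = c⁷/(ℏG²) = 4.632 × 10¹¹³ J/m³
atomic unit of energy density: u_au = E_h/a₀³ = m_e⁴e¹⁰/((4πε₀)⁵ℏ⁸) = 2.929 × 10¹³ J/m³
4.76 × 10⁻³ × 4.632 × 10¹¹³ / 2.929 × 10¹³ = 7.528 × 10⁹⁷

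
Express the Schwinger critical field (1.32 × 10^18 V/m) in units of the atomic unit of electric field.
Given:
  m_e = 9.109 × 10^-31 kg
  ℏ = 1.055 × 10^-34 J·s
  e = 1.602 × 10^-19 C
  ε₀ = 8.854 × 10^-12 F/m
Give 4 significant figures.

atomic unit of electric field: E_au = E_h/(e a₀) = m_e²e⁵/((4πε₀)³ℏ⁴) = 5.131 × 10^11 V/m.
1.32 × 10^18 / 5.131 × 10^11 = 2.573 × 10^6

2.573 × 10^6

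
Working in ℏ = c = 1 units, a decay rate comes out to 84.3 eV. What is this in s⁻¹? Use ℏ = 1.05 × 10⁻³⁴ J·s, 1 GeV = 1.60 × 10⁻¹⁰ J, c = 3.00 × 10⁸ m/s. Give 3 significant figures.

1.28 × 10¹⁷ s⁻¹

A rate is [E]/ℏ; divide by ℏ.
1 GeV → 1/ℏ × (1 GeV in J) = 1.52 × 10²⁴ s⁻¹.
Convert the energy scale: 84.3 eV = 8.43 × 10⁻⁸ GeV.
Result: 8.43 × 10⁻⁸ × 1.52 × 10²⁴ = 1.28 × 10¹⁷ s⁻¹.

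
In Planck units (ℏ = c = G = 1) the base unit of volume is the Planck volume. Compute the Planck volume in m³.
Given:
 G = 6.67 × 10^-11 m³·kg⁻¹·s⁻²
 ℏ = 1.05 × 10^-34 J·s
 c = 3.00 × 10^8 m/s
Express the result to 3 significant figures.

4.18 × 10^-105 m³

V_P = (ℏG/c³)^(3/2)
  = √(1.75 × 10^-209)
  = 4.18 × 10^-105 m³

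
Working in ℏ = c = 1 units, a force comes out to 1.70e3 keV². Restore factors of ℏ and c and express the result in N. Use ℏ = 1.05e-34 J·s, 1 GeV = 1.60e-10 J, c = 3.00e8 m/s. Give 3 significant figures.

1.38e-3 N

Force is [E]/[L] = [E]²/(ℏc); restore (ℏc)⁻¹.
1 GeV² → 1/(ℏc) × (1 GeV in J)² = 8.13e5 N.
Convert the energy scale: 1.70e3 keV² = 1.70e-9 GeV².
Result: 1.70e-9 × 8.13e5 = 1.38e-3 N.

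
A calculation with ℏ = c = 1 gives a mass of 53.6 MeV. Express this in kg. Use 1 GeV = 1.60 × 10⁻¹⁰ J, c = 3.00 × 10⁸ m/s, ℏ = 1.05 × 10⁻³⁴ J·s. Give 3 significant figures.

9.53 × 10⁻²⁹ kg

Mass is [E]/c²; divide by c².
1 GeV → 1/c² × (1 GeV in J) = 1.78 × 10⁻²⁷ kg.
Convert the energy scale: 53.6 MeV = 0.0536 GeV.
Result: 0.0536 × 1.78 × 10⁻²⁷ = 9.53 × 10⁻²⁹ kg.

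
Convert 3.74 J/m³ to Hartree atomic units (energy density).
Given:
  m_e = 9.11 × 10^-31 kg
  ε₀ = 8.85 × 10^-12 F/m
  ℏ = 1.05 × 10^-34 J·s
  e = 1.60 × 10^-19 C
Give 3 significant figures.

1.24 × 10^-13

atomic unit of energy density: u_au = E_h/a₀³ = m_e⁴e¹⁰/((4πε₀)⁵ℏ⁸) = 3.01 × 10^13 J/m³.
3.74 / 3.01 × 10^13 = 1.24 × 10^-13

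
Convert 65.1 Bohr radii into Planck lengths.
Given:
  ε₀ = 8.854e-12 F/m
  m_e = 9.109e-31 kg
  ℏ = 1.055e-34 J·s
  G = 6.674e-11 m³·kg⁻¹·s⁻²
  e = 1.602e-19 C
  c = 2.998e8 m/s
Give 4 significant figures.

Bohr radius: a₀ = 4πε₀ℏ²/(m_e e²) = 5.297e-11 m
Planck length: ℓ_P = √(ℏG/c³) = 1.616e-35 m
65.1 × 5.297e-11 / 1.616e-35 = 2.133e26

2.133e26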